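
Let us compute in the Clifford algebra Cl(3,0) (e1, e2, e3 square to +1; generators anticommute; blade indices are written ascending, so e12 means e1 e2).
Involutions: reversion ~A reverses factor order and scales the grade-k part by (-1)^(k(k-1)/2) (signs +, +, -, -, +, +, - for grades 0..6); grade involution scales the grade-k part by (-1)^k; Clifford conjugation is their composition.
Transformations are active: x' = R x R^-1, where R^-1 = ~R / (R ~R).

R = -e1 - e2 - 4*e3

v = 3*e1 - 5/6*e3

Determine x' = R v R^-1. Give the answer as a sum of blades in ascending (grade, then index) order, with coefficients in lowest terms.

~R = -e1 - e2 - 4*e3, and R ~R = 18, so R^-1 = ~R / (18).
R v = 1/3 + 3*e12 + 77/6*e13 + 5/6*e23
Answer: -82/27*e1 - 1/27*e2 + 37/54*e3


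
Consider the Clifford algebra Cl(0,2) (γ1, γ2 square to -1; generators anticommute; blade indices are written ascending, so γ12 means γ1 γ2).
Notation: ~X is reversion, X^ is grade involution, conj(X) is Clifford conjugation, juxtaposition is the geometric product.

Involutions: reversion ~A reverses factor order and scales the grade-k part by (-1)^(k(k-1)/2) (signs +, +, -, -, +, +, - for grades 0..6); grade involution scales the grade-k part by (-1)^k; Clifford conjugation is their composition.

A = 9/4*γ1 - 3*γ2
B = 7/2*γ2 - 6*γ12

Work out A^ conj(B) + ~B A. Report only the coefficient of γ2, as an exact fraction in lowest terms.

first term: 21/2 + 18*γ1 + 27/2*γ2 + 63/8*γ12
second term: 21/2 + 18*γ1 + 27/2*γ2 - 63/8*γ12
Answer: 27


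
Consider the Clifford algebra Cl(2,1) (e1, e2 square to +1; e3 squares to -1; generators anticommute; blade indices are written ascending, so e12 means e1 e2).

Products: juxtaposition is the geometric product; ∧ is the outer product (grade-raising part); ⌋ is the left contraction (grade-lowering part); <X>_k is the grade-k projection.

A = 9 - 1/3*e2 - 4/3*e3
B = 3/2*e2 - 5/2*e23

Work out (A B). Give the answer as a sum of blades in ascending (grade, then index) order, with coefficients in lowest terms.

step 1: -1/2 + 101/6*e2 + 5/6*e3 - 41/2*e23
Answer: -1/2 + 101/6*e2 + 5/6*e3 - 41/2*e23


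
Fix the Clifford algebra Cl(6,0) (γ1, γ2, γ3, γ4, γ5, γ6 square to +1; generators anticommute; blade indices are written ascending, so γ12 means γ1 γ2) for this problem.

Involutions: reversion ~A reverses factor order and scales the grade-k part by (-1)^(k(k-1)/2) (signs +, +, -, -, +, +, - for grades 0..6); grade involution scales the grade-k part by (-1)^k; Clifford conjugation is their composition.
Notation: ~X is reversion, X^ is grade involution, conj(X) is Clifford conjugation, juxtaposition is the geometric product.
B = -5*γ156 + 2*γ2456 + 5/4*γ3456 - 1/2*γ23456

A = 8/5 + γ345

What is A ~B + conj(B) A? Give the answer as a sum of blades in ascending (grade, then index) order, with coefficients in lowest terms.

first term: -5/4*γ6 - 1/2*γ26 + 8*γ156 + 2*γ236 - 5*γ1346 + 16/5*γ2456 + 2*γ3456 - 4/5*γ23456
second term: 5/4*γ6 + 1/2*γ26 - 8*γ156 + 2*γ236 + 5*γ1346 + 16/5*γ2456 + 2*γ3456 + 4/5*γ23456
Answer: 4*γ236 + 32/5*γ2456 + 4*γ3456


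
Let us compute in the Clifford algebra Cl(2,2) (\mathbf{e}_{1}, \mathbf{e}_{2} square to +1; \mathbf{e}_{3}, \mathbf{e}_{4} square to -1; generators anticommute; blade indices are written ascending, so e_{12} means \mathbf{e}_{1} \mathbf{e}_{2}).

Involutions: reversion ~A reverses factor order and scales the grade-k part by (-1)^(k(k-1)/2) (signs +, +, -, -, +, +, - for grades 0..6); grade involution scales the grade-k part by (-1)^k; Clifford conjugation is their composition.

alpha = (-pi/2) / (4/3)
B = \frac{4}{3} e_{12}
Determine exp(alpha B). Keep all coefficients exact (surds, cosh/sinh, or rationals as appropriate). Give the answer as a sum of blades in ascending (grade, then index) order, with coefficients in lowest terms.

B^2 = (\frac{4}{3})^2*(e_{12})^2 = \frac{16}{9}*(-1) = -\frac{16}{9} (a basis 2-blade squares to minus the product of its generators' squares).
B^2 = -\frac{16}{9} — the series telescopes trigonometrically here: l = \frac{4}{3}, alpha*l = - \frac{\pi}{2}, so exp(alpha B) = cos(- \frac{\pi}{2}) + (sin(- \frac{\pi}{2})/(\frac{4}{3}))*B = 0 + (- \frac{3}{4})*B.
Answer: -e_{12}


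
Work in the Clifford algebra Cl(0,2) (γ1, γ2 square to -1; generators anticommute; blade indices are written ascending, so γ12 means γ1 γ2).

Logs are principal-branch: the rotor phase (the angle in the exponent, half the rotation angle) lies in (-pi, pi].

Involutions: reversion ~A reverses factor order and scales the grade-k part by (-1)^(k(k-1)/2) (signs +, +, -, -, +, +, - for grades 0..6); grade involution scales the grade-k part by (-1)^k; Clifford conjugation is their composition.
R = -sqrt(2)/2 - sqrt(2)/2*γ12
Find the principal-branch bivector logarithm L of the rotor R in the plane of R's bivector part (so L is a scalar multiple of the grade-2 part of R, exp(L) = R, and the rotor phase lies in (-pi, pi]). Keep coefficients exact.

The scalar part of R is -sqrt(2)/2, which fixes the principal-branch rotor phase; the unit plane is then the bivector part divided by the sine of that phase, and L is that plane scaled by the phase.
Concretely: cos(phase) = -sqrt(2)/2 gives phase = ±3*pi/4, and since phase/sin(phase) is even the sign is immaterial: L = (phase/sin(phase)) * <R>_2 = (3*sqrt(2)*pi/4) * <R>_2.
Answer: -3*pi/4*γ12


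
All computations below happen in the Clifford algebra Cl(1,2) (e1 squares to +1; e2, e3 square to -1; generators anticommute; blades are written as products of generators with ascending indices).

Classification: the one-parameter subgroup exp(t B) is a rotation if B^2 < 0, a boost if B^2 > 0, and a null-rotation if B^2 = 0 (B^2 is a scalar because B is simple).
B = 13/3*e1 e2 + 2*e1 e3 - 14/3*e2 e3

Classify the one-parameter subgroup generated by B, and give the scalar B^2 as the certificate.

B^2 term by term: the squares give (13/3)^2*(e1 e2)^2 + (2)^2*(e1 e3)^2 + (-14/3)^2*(e2 e3)^2 = 169/9*(+1) + 4*(+1) + 196/9*(-1) = 1 (each basis 2-blade squares to minus the product of its generators' squares); cross terms between blades sharing an index anticommute and cancel. So B^2 = 1.
Answer: boost, certificate B^2 = 1. Key observation: B^2 = 1 is a conjugation invariant, so its sign decides the class regardless of the surface form of B.


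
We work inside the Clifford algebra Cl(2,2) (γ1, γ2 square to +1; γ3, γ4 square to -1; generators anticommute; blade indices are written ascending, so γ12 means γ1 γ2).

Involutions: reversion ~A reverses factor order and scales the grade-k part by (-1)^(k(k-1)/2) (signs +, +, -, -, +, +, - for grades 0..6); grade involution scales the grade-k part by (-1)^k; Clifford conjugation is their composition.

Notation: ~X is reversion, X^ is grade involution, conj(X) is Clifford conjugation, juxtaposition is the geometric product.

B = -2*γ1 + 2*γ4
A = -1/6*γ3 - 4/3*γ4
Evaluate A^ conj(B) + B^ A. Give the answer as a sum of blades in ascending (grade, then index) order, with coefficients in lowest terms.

first term: 8/3 - 1/3*γ13 - 8/3*γ14 - 1/3*γ34
second term: -8/3 - 1/3*γ13 - 8/3*γ14 - 1/3*γ34
Answer: -2/3*γ13 - 16/3*γ14 - 2/3*γ34


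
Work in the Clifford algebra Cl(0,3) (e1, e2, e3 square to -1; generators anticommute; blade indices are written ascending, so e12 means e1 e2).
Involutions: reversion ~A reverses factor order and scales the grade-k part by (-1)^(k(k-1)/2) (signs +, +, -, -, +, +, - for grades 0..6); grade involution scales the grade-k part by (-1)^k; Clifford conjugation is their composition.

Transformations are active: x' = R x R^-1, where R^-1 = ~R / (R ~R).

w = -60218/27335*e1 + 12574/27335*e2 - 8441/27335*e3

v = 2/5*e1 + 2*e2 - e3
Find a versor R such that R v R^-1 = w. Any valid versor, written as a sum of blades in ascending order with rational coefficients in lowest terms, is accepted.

Construction: equal norms (both -129/25) license R = v + w = -49284/27335*e1 + 67244/27335*e2 - 35776/27335*e3 — nothing changes along that direction, while (v - w)/2 changes sign, so v maps onto w.
Answer: -49284/27335*e1 + 67244/27335*e2 - 35776/27335*e3


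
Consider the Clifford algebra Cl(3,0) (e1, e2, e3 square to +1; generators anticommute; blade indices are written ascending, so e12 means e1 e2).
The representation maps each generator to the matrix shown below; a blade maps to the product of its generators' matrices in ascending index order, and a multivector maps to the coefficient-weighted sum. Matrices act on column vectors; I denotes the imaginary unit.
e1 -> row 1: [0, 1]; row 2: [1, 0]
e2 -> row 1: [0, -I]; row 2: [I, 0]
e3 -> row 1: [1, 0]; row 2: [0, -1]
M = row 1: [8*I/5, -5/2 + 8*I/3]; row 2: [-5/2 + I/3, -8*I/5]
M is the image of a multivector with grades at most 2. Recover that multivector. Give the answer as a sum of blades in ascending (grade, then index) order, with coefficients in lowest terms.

Method: 1, rho(e1), rho(e2), rho(e3) form a trace-orthogonal basis of the 2x2 complex matrices (tr(X Y) = 2 if X = Y, else 0), so M = m0*1 + m1*rho(e1) + m2*rho(e2) + m3*rho(e3) with m0 = tr(M)/2 = 0, m1 = tr(M rho(e1))/2 = -5/2 + 3*I/2, m2 = tr(M rho(e2))/2 = -7/6, m3 = tr(M rho(e3))/2 = 8*I/5.
Multiplying table entries, the bivector images are rho(e12) = I*rho(e3), rho(e13) = -I*rho(e2), rho(e23) = I*rho(e1); with real blade coefficients the real parts of m0..m3 are the coefficients of 1, e1, e2, e3 and the imaginary parts give the bivectors (e23: Im m1, e13: -Im m2, e12: Im m3).
Answer: -5/2*e1 - 7/6*e2 + 8/5*e12 + 3/2*e23


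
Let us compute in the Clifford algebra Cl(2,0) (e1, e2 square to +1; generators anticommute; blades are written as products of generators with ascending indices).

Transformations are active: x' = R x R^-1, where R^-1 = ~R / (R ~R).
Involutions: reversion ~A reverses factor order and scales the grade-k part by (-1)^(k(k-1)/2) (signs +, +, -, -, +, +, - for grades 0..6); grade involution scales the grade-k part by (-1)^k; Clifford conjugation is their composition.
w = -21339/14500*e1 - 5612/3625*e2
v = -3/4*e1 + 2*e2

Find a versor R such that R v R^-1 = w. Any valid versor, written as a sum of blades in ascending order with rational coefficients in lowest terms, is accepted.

Sketch: the shared square 73/16 makes R = v + w = -16107/7250*e1 + 1638/3625*e2 the natural versor; its sandwich fixes that direction, negates (v - w)/2, and sends v to w.
Answer: -16107/7250*e1 + 1638/3625*e2


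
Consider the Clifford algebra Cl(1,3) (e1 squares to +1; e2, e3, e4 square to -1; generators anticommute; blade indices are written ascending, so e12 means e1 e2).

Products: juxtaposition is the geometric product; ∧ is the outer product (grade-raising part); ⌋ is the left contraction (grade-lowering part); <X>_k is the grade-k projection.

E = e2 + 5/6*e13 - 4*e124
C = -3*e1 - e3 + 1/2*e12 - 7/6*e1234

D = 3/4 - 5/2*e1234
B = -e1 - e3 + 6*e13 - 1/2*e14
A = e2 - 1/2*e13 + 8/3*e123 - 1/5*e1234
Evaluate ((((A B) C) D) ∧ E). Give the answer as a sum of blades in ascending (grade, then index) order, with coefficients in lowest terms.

step 1: -3 - 1/2*e1 - 16*e2 - 1/2*e3 + 11/3*e12 - 107/30*e23 + 6/5*e24 - 1/4*e34 - 6*e123 + 7/10*e124 - 23/15*e234
step 2: 17/6 - 71/90*e1 + 431/60*e2 - 49/60*e3 - 32/5*e4 - 1339/24*e12 - 251/60*e13 - 641/180*e14 + 34*e23 - 17/30*e24 - 77/18*e34 + 407/60*e123 - 251/60*e124 + 373/20*e134 + 107/60*e234 - 21/40*e1234
step 3: 13/16 + 58/15*e1 + 4161/80*e2 + 2363/240*e3 + 1459/120*e4 - 15131/288*e12 - 413/240*e13 + 19759/240*e14 + 2477/72*e23 - 653/60*e24 + 6541/48*e34 + 1687/80*e123 - 1243/240*e124 - 953/240*e134 + 2383/720*e234 - 3589/480*e1234
step 4: 13/16*e2 + 58/15*e12 + 65/96*e13 - 2363/240*e23 - 1459/120*e24 - 19979/480*e123 - 20539/240*e124 + 1459/144*e134 + 6541/48*e234 - 4937/144*e1234
Answer: 13/16*e2 + 58/15*e12 + 65/96*e13 - 2363/240*e23 - 1459/120*e24 - 19979/480*e123 - 20539/240*e124 + 1459/144*e134 + 6541/48*e234 - 4937/144*e1234


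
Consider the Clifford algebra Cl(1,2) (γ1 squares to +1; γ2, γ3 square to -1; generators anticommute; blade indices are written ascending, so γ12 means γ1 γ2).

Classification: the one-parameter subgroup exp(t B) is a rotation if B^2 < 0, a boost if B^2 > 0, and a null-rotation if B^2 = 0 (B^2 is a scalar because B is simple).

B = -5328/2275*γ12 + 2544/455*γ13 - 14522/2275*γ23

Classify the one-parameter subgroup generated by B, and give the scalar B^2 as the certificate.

B^2 term by term: the squares give (-5328/2275)^2*(γ12)^2 + (2544/455)^2*(γ13)^2 + (-14522/2275)^2*(γ23)^2 = 28387584/5175625*(+1) + 6471936/207025*(+1) + 210888484/5175625*(-1) = -4 (each basis 2-blade squares to minus the product of its generators' squares); cross terms between blades sharing an index anticommute and cancel. So B^2 = -4.
Answer: rotation, certificate B^2 = -4. The scalar -4 is the complete invariant here: its sign names the subgroup type.


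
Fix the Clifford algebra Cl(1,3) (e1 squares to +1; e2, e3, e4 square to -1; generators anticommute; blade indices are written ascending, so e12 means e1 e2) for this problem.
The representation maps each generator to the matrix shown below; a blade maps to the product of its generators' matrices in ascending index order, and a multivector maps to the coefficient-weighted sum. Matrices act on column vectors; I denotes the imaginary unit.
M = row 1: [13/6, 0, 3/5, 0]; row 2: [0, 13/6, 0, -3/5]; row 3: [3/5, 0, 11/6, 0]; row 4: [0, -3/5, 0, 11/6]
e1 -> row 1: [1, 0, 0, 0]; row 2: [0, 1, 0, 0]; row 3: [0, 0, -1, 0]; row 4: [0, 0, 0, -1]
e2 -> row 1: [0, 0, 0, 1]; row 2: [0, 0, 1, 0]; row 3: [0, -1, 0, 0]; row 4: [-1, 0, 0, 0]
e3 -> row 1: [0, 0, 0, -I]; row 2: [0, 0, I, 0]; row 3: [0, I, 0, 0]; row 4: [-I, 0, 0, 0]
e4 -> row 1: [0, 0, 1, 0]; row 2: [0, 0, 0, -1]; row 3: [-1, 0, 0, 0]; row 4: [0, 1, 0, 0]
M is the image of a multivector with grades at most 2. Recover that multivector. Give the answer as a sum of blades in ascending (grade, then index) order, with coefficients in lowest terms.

Method: the blade images are trace-orthogonal — tr(rho(e_A) rho(e_B)^-1) = 4 if A = B and 0 otherwise — and rho(e_A)^-1 = (e_A)^2 * rho(e_A) with (e_A)^2 = +1 or -1, so the coefficient of e_A in the preimage is (e_A)^2 * tr(M rho(e_A))/4.
Nonzero projections over blades of grade <= 2: 1: (1)^2 = +1, tr(M 1) = 8, coefficient 2; e1: (e1)^2 = +1, tr(M rho(e1)) = 2/3, coefficient 1/6; e14: (e14)^2 = +1, tr(M rho(e14)) = 12/5, coefficient 3/5. Every other blade of grade <= 2 projects to 0.
Answer: 2 + 1/6*e1 + 3/5*e14


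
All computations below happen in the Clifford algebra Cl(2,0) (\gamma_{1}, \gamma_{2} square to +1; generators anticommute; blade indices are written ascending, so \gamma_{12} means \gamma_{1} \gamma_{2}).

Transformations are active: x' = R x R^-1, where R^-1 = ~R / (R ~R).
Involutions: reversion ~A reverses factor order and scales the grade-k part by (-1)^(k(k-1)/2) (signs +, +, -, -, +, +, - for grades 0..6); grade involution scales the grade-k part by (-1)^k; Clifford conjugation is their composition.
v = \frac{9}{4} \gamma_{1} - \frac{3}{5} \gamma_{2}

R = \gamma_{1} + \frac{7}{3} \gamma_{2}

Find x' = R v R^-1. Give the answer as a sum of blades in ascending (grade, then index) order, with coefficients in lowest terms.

~R = \gamma_{1} + \frac{7}{3} \gamma_{2}, and R ~R = \frac{58}{9}, so R^-1 = ~R / (\frac{58}{9}).
R v = \frac{17}{20} - \frac{117}{20} \gamma_{12}
Answer: -\frac{288}{145} \gamma_{1} + \frac{141}{116} \gamma_{2}


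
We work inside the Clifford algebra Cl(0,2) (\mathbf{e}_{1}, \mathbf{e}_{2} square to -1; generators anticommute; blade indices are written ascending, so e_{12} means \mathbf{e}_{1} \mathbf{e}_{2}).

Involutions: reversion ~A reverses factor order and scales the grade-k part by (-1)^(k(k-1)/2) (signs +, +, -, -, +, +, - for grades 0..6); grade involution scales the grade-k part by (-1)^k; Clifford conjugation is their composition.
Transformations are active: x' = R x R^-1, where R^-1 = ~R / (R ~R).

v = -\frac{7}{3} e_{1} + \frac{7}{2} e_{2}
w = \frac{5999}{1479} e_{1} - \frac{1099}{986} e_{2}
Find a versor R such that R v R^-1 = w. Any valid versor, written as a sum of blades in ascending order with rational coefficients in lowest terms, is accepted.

R = v + w = \frac{2548}{1479} e_{1} + \frac{1176}{493} e_{2} works: the equal norms (-\frac{637}{36}) guarantee its sandwich swaps v into w.
Answer: \frac{2548}{1479} e_{1} + \frac{1176}{493} e_{2}


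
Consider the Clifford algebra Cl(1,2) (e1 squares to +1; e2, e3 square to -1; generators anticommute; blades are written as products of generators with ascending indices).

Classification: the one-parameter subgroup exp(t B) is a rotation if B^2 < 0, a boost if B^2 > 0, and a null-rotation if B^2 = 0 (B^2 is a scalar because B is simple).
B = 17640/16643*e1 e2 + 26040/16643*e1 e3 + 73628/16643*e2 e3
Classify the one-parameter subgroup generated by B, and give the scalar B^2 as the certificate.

B^2 term by term: the squares give (17640/16643)^2*(e1 e2)^2 + (26040/16643)^2*(e1 e3)^2 + (73628/16643)^2*(e2 e3)^2 = 311169600/276989449*(+1) + 678081600/276989449*(+1) + 5421082384/276989449*(-1) = -16 (each basis 2-blade squares to minus the product of its generators' squares); cross terms between blades sharing an index anticommute and cancel. So B^2 = -16.
Answer: rotation, certificate B^2 = -16. Key observation: B^2 = -16 is a conjugation invariant, so its sign decides the class regardless of the surface form of B.


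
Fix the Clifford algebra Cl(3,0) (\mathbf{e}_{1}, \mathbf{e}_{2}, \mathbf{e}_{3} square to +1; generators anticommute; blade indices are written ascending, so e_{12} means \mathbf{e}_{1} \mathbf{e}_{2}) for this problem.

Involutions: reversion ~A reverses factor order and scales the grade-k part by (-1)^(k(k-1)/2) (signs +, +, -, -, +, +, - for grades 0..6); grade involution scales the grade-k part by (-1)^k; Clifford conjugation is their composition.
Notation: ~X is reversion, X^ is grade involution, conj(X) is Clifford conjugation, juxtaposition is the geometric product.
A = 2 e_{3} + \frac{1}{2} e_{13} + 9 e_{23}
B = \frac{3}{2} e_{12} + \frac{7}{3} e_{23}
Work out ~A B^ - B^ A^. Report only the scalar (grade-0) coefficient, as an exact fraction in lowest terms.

first term: 21 - \frac{14}{3} e_{2} + \frac{7}{6} e_{12} + \frac{27}{2} e_{13} - \frac{3}{4} e_{23} + 3 e_{123}
second term: -21 - \frac{14}{3} e_{2} + \frac{7}{6} e_{12} + \frac{27}{2} e_{13} - \frac{3}{4} e_{23} - 3 e_{123}
Answer: 42


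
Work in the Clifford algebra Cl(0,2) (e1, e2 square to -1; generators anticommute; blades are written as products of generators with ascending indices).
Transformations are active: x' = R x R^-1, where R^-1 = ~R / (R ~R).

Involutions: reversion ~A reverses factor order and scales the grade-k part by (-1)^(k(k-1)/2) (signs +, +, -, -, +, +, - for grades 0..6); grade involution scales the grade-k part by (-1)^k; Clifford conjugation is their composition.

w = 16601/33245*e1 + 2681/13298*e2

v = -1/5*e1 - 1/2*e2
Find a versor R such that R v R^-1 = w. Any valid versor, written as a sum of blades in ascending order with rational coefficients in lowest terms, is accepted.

Key observation: q(v) = q(w) = -29/100 (sandwiches preserve the norm), so R = v + w = 9952/33245*e1 - 1984/6649*e2 works whenever it is invertible — the component of v along it is kept and (v - w)/2 reverses, sending v to w.
Answer: 9952/33245*e1 - 1984/6649*e2


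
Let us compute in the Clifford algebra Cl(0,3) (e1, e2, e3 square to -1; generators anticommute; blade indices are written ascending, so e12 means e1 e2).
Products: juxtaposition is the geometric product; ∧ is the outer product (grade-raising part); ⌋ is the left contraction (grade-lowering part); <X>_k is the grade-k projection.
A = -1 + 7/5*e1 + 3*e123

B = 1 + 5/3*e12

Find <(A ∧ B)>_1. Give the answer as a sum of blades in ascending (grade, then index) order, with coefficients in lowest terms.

step 1: -1 + 7/5*e1 - 5/3*e12 + 3*e123
step 2: 7/5*e1
Answer: 7/5*e1


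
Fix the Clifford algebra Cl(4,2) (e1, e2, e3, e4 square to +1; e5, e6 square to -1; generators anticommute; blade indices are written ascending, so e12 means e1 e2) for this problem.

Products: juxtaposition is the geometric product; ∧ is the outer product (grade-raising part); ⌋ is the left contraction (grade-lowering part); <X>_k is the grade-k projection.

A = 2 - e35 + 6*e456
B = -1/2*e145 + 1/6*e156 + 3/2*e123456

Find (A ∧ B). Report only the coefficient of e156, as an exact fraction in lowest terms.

step 1: -e145 + 1/3*e156 + 3*e123456
Answer: 1/3


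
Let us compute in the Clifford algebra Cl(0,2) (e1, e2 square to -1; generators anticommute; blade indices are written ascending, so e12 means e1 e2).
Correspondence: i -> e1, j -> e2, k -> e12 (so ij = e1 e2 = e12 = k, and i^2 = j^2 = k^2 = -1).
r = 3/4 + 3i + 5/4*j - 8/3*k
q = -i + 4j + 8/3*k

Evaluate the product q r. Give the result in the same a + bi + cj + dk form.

In blades: q = -e1 + 4*e2 + 8/3*e12, r = 3/4 + 3*e1 + 5/4*e2 - 8/3*e12.
Distribute q over r term by term (generator squares from the signature, products reordered to ascending indices): (-e1)*r = 3 - 3/4*e1 - 8/3*e2 - 5/4*e12; (4*e2)*r = -5 - 32/3*e1 + 3*e2 - 12*e12; (8/3*e12)*r = 64/9 - 10/3*e1 + 8*e2 + 2*e12.
Sum: 46/9 - 59/4*e1 + 25/3*e2 - 45/4*e12; translating back through the correspondence:
Answer: 46/9 - 59/4*i + 25/3*j - 45/4*k


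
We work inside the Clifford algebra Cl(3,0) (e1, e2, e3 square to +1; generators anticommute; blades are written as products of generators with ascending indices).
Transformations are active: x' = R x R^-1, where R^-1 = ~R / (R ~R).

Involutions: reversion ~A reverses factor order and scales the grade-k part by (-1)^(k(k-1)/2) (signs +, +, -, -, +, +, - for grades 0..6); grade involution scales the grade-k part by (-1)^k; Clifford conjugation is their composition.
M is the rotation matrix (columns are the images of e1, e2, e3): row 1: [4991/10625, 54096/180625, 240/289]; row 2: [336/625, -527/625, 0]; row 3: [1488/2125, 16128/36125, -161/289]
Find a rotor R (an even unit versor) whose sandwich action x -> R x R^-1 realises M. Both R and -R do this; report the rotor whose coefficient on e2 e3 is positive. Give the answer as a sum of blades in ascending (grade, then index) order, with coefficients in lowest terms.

Method: write R = a + b12*e1 e2 + b13*e1 e3 + b23*e2 e3 with a^2 + b12^2 + b13^2 + b23^2 = 1 (so R^-1 = ~R). Expanding the columns R e_j ~R gives tr M = 4a^2 - 1 and, from the antisymmetric part, M21 - M12 = -4a*b12, M13 - M31 = 4a*b13, M32 - M23 = -4a*b23.
Here tr M = -168081/180625, so a^2 = (1 + tr M)/4 = 3136/180625 and a = ±56/425. Taking a = 56/425: M21 - M12 = 43008/180625, M13 - M31 = 4704/36125, M32 - M23 = 16128/36125, giving b12 = -192/425, b13 = 21/85, b23 = -72/85, i.e. R = 56/425 - 192/425*e1 e2 + 21/85*e1 e3 - 72/85*e2 e3.
Its e2 e3 coefficient is negative, so report the other preimage -R.
Answer: -56/425 + 192/425*e1 e2 - 21/85*e1 e3 + 72/85*e2 e3. Sheet selection: the two-to-one cover makes ±R indistinguishable at the matrix level (trace -168081/180625), so uniqueness comes from the required sign on e2 e3.


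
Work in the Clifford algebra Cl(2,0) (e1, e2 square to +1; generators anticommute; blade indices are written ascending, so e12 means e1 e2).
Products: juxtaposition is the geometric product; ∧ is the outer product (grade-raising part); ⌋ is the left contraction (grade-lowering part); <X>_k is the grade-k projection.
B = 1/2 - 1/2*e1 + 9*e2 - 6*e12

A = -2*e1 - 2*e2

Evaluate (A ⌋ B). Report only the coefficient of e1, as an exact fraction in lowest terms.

step 1: -17 - 12*e1 + 12*e2
Answer: -12


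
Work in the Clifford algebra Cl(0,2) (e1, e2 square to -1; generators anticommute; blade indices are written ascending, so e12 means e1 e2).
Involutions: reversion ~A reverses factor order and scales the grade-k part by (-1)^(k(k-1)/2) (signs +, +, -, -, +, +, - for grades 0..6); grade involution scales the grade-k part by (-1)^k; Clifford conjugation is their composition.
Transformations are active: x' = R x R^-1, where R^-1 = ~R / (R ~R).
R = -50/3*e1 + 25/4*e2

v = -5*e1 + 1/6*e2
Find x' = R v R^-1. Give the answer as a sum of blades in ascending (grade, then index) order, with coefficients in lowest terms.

~R = -50/3*e1 + 25/4*e2, and R ~R = -45625/144, so R^-1 = ~R / (-45625/144).
R v = -675/8 + 1025/36*e12
Answer: -283/73*e1 + 1385/438*e2


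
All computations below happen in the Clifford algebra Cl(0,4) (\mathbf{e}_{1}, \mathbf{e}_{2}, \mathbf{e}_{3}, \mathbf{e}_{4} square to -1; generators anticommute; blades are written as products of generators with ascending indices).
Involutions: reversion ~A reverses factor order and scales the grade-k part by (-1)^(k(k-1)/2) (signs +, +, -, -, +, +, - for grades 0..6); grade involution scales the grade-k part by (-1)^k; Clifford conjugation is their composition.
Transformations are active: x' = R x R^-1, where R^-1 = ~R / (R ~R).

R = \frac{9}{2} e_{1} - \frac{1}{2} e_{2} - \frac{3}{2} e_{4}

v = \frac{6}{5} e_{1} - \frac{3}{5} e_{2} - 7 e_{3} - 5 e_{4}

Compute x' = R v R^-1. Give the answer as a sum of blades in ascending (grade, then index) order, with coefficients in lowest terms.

~R = \frac{9}{2} e_{1} - \frac{1}{2} e_{2} - \frac{3}{2} e_{4}, and R ~R = -\frac{91}{4}, so R^-1 = ~R / (-\frac{91}{4}).
R v = -\frac{66}{5} - \frac{21}{10} e_{1} e_{2} - \frac{63}{2} e_{1} e_{3} - \frac{207}{10} e_{1} e_{4} + \frac{7}{2} e_{2} e_{3} + \frac{8}{5} e_{2} e_{4} - \frac{21}{2} e_{3} e_{4}
Answer: \frac{366}{91} e_{1} + \frac{9}{455} e_{2} + 7 e_{3} + \frac{1483}{455} e_{4}


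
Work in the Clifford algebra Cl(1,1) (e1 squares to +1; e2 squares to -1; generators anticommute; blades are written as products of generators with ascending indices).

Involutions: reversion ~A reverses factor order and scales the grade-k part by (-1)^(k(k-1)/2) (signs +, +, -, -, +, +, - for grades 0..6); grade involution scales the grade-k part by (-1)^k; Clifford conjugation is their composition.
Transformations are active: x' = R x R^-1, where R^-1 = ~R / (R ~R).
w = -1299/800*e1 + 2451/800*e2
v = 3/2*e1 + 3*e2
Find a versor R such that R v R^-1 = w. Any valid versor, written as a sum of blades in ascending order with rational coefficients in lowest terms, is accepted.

Here q(v) = q(w) = -27/4; the classical choice R = v + w = -99/800*e1 + 4851/800*e2 then realises v -> w under the sandwich.
Answer: -99/800*e1 + 4851/800*e2


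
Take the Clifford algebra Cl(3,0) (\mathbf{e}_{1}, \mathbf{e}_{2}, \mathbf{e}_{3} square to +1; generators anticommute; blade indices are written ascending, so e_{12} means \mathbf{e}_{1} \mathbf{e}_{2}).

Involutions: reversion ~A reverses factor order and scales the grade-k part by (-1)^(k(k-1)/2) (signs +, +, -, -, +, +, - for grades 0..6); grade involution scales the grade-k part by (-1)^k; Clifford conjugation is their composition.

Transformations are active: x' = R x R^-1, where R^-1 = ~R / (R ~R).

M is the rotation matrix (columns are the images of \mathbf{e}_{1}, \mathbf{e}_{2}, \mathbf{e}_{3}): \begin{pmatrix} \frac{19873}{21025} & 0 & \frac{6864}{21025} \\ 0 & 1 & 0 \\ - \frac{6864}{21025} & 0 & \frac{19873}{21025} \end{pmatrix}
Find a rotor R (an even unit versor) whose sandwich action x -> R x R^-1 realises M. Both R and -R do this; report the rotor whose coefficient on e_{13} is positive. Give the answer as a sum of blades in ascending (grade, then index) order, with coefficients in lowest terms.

Method: write R = a + b12*e_{12} + b13*e_{13} + b23*e_{23} with a^2 + b12^2 + b13^2 + b23^2 = 1 (so R^-1 = ~R). Expanding the columns R e_j ~R gives tr M = 4a^2 - 1 and, from the antisymmetric part, M21 - M12 = -4a*b12, M13 - M31 = 4a*b13, M32 - M23 = -4a*b23.
Here tr M = \frac{60771}{21025}, so a^2 = (1 + tr M)/4 = \frac{20449}{21025} and a = ±\frac{143}{145}. Taking a = \frac{143}{145}: M21 - M12 = 0, M13 - M31 = \frac{13728}{21025}, M32 - M23 = 0, giving b12 = 0, b13 = \frac{24}{145}, b23 = 0, i.e. R = \frac{143}{145} + \frac{24}{145} e_{13}.
Its e_{13} coefficient is already positive.
Answer: \frac{143}{145} + \frac{24}{145} e_{13}. Why the constraint matters: R and -R act identically through the sandwich — M has trace \frac{60771}{21025} either way — so only the sign condition on e_{13} picks one of the two preimages.


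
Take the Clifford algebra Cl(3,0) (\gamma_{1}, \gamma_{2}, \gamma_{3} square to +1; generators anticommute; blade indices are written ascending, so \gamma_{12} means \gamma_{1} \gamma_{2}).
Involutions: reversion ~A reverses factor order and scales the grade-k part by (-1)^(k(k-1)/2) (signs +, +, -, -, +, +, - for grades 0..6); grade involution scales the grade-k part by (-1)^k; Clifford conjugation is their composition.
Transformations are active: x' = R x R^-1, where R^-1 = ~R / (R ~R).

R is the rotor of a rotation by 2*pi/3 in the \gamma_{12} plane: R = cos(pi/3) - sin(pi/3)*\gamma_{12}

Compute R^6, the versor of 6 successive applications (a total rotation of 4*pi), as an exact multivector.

Half-angle bookkeeping: 6 applications in \gamma_{12} add up to rotor phase 6*pi/3 = 2 \pi, so R^6 = cos(2 \pi) - sin(2 \pi)*\gamma_{12}.
cos(2 \pi) = 1 and sin(2 \pi) = 0, so R^6 = 1. The total rotation 4*pi is 2 full turns, so every vector returns to itself, yet the rotor is +1, back on the identity sheet (an even number of 2*pi turns).
Answer: 1


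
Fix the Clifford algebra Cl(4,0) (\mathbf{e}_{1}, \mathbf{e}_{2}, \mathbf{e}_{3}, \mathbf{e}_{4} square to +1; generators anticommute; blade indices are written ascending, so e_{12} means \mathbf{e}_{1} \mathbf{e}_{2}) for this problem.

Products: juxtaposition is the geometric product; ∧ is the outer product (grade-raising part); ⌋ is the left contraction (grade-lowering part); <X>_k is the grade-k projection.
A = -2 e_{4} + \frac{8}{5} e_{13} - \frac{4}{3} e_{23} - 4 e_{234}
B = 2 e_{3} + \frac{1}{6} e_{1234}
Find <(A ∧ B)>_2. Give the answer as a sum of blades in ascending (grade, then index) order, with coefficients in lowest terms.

step 1: 4 e_{34}
step 2: 4 e_{34}
Answer: 4 e_{34}


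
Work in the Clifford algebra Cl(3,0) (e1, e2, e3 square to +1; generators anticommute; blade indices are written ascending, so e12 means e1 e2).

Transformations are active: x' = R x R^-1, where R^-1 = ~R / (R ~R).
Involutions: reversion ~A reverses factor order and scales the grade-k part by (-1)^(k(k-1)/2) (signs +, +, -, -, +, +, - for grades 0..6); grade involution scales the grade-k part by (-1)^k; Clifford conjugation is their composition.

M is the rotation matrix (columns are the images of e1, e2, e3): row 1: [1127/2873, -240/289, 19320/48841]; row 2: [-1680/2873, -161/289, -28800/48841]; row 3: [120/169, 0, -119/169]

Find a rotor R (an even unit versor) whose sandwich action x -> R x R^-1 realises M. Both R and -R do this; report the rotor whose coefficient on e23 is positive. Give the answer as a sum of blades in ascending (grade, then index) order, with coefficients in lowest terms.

Method: write R = a + b12*e12 + b13*e13 + b23*e23 with a^2 + b12^2 + b13^2 + b23^2 = 1 (so R^-1 = ~R). Expanding the columns R e_j ~R gives tr M = 4a^2 - 1 and, from the antisymmetric part, M21 - M12 = -4a*b12, M13 - M31 = 4a*b13, M32 - M23 = -4a*b23.
Here tr M = -42441/48841, so a^2 = (1 + tr M)/4 = 1600/48841 and a = ±40/221. Taking a = 40/221: M21 - M12 = 12000/48841, M13 - M31 = -15360/48841, M32 - M23 = 28800/48841, giving b12 = -75/221, b13 = -96/221, b23 = -180/221, i.e. R = 40/221 - 75/221*e12 - 96/221*e13 - 180/221*e23.
Its e23 coefficient is negative, so report the other preimage -R.
Answer: -40/221 + 75/221*e12 + 96/221*e13 + 180/221*e23. Uniqueness: Spin(3) -> SO(3) maps R and -R to the same rotation of trace -42441/48841; fixing the sign of the e23 coefficient removes the ambiguity.


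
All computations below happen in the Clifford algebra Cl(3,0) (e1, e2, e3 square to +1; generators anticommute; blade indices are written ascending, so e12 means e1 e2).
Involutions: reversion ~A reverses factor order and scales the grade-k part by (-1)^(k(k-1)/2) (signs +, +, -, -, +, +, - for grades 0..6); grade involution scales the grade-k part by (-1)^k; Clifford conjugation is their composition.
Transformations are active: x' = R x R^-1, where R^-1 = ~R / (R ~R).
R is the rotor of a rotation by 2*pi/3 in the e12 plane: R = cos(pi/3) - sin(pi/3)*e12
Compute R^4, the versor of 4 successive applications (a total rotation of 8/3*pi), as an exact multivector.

Half-angle bookkeeping: 4 applications in e12 add up to rotor phase 4*pi/3 = 4*pi/3, so R^4 = cos(4*pi/3) - sin(4*pi/3)*e12.
cos(4*pi/3) = -1/2 and sin(4*pi/3) = -sqrt(3)/2, so R^4 = -1/2 + sqrt(3)/2*e12. The net rotation is 2/3*pi (after discarding 1 full turn, each of which contributes a factor -1 to the rotor); the rotor keeps the half-angle phase exactly.
Answer: -1/2 + sqrt(3)/2*e12


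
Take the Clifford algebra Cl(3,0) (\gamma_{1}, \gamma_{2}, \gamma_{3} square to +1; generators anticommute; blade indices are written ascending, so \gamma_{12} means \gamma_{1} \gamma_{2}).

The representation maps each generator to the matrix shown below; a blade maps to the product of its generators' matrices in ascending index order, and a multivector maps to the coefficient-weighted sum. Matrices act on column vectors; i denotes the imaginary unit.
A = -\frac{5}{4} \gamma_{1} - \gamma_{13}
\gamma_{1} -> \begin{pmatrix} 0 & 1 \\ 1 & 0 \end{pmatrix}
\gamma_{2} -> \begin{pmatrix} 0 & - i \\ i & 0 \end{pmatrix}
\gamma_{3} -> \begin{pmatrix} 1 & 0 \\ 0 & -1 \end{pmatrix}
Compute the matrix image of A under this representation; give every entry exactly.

Bivector images (products of the table entries): rho(\gamma_{13}) = rho(\gamma_{1})rho(\gamma_{3}) = \begin{pmatrix} 0 & -1 \\ 1 & 0 \end{pmatrix}.
M = (-\frac{5}{4})*rho(\gamma_{1}) + (-1)*rho(\gamma_{13}), summed entrywise:
Answer: \begin{pmatrix} 0 & - \frac{1}{4} \\ - \frac{9}{4} & 0 \end{pmatrix}


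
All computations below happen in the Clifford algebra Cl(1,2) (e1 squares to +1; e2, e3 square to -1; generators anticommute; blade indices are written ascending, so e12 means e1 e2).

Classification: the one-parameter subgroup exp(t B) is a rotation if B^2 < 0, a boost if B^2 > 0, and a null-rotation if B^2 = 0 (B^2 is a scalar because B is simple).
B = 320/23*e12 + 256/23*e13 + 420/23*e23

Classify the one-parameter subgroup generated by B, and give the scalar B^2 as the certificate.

B^2 term by term: the squares give (320/23)^2*(e12)^2 + (256/23)^2*(e13)^2 + (420/23)^2*(e23)^2 = 102400/529*(+1) + 65536/529*(+1) + 176400/529*(-1) = -16 (each basis 2-blade squares to minus the product of its generators' squares); cross terms between blades sharing an index anticommute and cancel. So B^2 = -16.
Answer: rotation, certificate B^2 = -16. The scalar -16 is the complete invariant here: its sign names the subgroup type.


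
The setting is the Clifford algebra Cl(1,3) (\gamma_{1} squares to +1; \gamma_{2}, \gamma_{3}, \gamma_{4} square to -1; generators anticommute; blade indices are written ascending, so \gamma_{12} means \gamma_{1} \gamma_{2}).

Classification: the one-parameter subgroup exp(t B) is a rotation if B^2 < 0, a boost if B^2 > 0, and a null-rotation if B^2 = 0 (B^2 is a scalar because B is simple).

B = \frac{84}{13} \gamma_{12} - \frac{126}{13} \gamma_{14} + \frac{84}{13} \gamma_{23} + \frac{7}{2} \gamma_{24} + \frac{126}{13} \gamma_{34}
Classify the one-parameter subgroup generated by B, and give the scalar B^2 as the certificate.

B^2 term by term: the squares give (\frac{84}{13})^2*(\gamma_{12})^2 + (-\frac{126}{13})^2*(\gamma_{14})^2 + (\frac{84}{13})^2*(\gamma_{23})^2 + (\frac{7}{2})^2*(\gamma_{24})^2 + (\frac{126}{13})^2*(\gamma_{34})^2 = \frac{7056}{169}*(+1) + \frac{15876}{169}*(+1) + \frac{7056}{169}*(-1) + \frac{49}{4}*(-1) + \frac{15876}{169}*(-1) = -\frac{49}{4} (each basis 2-blade squares to minus the product of its generators' squares); cross terms between blades sharing an index anticommute and cancel; the commuting (index-disjoint) pairs give grade-4 terms 2*c*c'*(blade product), which cancel blade by blade — \gamma_{1234}: \frac{21168}{169} - \frac{21168}{169} = 0 — confirming B is simple. So B^2 = -\frac{49}{4}.
Answer: rotation, certificate B^2 = -\frac{49}{4}. B^2 = -\frac{49}{4} is basis-independent, so its sign is the whole story.


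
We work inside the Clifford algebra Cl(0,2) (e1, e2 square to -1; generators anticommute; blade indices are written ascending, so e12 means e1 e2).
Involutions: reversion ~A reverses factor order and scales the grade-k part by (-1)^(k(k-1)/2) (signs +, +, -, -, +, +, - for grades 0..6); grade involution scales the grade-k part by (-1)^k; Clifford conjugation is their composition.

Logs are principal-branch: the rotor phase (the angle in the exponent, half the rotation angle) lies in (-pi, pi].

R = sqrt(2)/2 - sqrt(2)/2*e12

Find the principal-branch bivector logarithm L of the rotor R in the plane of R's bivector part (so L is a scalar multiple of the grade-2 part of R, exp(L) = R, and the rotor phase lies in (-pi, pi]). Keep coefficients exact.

The scalar part of R is sqrt(2)/2, so the principal-branch rotor phase is pinned; divide the bivector part by its sine to get the unit plane — L is the phase times that plane.
Concretely: cos(phase) = sqrt(2)/2 gives phase = ±pi/4, and since phase/sin(phase) is even the sign is immaterial: L = (phase/sin(phase)) * <R>_2 = (sqrt(2)*pi/4) * <R>_2.
Answer: -pi/4*e12


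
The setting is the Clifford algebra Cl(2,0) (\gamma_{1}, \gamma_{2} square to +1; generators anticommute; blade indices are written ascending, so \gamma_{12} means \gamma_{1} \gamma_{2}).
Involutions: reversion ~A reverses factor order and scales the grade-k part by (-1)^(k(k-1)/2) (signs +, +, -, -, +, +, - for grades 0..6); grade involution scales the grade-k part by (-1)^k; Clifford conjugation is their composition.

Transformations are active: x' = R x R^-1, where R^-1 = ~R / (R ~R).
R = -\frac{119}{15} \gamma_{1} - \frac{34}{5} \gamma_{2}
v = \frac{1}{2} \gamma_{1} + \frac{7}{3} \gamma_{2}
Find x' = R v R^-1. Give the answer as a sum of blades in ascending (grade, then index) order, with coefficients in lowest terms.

~R = -\frac{119}{15} \gamma_{1} - \frac{34}{5} \gamma_{2}, and R ~R = \frac{4913}{45}, so R^-1 = ~R / (\frac{4913}{45}).
R v = -\frac{119}{6} - \frac{136}{9} \gamma_{12}
Answer: \frac{81}{34} \gamma_{1} + \frac{7}{51} \gamma_{2}


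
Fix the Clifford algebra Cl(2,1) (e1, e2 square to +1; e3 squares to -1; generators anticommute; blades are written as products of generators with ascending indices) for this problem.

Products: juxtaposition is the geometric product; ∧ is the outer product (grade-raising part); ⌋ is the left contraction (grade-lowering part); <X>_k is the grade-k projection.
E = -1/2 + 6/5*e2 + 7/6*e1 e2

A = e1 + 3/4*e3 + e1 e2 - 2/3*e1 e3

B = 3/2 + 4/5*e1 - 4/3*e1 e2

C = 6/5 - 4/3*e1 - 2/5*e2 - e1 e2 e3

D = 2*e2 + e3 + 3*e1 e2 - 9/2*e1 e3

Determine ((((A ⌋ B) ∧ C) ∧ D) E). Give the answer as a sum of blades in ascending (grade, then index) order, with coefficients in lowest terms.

step 1: 32/15 - 4/3*e2
step 2: 64/25 - 128/45*e1 - 184/75*e2 - 16/9*e1 e2 - 32/15*e1 e2 e3
step 3: 128/25*e2 + 64/25*e3 + 448/225*e1 e2 - 3232/225*e1 e3 - 184/75*e2 e3 - 2884/225*e1 e2 e3
step 4: 12896/3375 - 448/125*e1 - 64/25*e2 + 56086/3375*e3 - 224/225*e1 e2 + 28604/1125*e1 e3 - 62788/3375*e2 e3 + 29962/1125*e1 e2 e3
Answer: 12896/3375 - 448/125*e1 - 64/25*e2 + 56086/3375*e3 - 224/225*e1 e2 + 28604/1125*e1 e3 - 62788/3375*e2 e3 + 29962/1125*e1 e2 e3


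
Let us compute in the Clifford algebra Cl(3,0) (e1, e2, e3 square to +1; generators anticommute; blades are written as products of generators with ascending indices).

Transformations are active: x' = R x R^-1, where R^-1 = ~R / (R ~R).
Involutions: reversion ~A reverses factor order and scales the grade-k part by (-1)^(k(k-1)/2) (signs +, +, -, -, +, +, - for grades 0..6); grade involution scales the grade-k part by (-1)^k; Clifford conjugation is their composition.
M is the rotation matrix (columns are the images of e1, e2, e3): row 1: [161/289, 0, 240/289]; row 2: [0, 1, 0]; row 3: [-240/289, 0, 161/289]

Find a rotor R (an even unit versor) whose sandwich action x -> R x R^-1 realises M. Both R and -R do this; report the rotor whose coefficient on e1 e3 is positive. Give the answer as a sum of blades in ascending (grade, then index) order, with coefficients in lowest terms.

Method: write R = a + b12*e1 e2 + b13*e1 e3 + b23*e2 e3 with a^2 + b12^2 + b13^2 + b23^2 = 1 (so R^-1 = ~R). Expanding the columns R e_j ~R gives tr M = 4a^2 - 1 and, from the antisymmetric part, M21 - M12 = -4a*b12, M13 - M31 = 4a*b13, M32 - M23 = -4a*b23.
Here tr M = 611/289, so a^2 = (1 + tr M)/4 = 225/289 and a = ±15/17. Taking a = 15/17: M21 - M12 = 0, M13 - M31 = 480/289, M32 - M23 = 0, giving b12 = 0, b13 = 8/17, b23 = 0, i.e. R = 15/17 + 8/17*e1 e3.
Its e1 e3 coefficient is already positive.
Answer: 15/17 + 8/17*e1 e3. Key observation: the double cover Spin(3) -> SO(3) sends R and -R to the same matrix (trace 611/289 here), so the stated sign of the e1 e3 coefficient is what selects one sheet.
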